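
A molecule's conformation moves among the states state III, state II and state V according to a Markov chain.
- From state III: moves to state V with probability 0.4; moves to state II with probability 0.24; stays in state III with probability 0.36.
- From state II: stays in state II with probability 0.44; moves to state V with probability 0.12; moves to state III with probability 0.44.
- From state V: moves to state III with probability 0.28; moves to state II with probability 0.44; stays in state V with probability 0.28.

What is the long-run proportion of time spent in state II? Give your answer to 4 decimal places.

0.3664

Let the stationary distribution be π with π = πP and π_1 + π_2 + π_3 = 1.
π_1 = 0.36·π_1 + 0.44·π_2 + 0.28·π_3
π_2 = 0.24·π_1 + 0.44·π_2 + 0.44·π_3
Solving with the normalization constraint gives π = (0.3681, 0.3664, 0.2655).
So the stationary probability of state II is 0.3664.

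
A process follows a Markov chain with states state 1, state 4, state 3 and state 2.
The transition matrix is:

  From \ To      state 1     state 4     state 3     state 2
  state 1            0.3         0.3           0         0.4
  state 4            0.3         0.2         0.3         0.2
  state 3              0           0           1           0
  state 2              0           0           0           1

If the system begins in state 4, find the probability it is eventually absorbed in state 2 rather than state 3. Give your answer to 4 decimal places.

0.5532

Let h(s) be the probability of absorption at state 2 starting from transient state s. Then h(state 2) = 1 and h(state 3) = 0. By first-step analysis:
h(state 1) = 0.3·h(state 1) + 0.3·h(state 4) + 0.4·1
h(state 4) = 0.3·h(state 1) + 0.2·h(state 4) + 0.3·0 + 0.2·1
Solving: h(state 1) = 0.8085, h(state 4) = 0.5532.
Starting from state 4, the probability is 0.5532.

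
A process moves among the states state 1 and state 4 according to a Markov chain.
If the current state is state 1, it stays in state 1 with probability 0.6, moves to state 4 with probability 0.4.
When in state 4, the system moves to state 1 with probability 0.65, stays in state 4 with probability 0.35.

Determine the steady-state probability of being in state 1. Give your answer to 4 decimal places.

0.6190

Let the stationary distribution be π with π = πP and π_1 + π_2 = 1.
π_1 = 0.6·π_1 + 0.65·π_2
Solving with the normalization constraint gives π = (0.6190, 0.3810).
So the stationary probability of state 1 is 0.6190.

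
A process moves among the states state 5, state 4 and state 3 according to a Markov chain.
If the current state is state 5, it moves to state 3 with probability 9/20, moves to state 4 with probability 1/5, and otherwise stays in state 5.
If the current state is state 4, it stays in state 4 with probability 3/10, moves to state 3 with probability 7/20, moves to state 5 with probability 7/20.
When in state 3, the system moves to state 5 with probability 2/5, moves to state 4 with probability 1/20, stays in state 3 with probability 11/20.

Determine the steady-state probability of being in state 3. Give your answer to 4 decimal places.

Let the stationary distribution be π with π = πP and π_1 + π_2 + π_3 = 1.
π_1 = 0.35·π_1 + 0.35·π_2 + 0.4·π_3
π_2 = 0.2·π_1 + 0.3·π_2 + 0.05·π_3
Solving with the normalization constraint gives π = (0.3742, 0.1415, 0.4843).
So the stationary probability of state 3 is 0.4843.

0.4843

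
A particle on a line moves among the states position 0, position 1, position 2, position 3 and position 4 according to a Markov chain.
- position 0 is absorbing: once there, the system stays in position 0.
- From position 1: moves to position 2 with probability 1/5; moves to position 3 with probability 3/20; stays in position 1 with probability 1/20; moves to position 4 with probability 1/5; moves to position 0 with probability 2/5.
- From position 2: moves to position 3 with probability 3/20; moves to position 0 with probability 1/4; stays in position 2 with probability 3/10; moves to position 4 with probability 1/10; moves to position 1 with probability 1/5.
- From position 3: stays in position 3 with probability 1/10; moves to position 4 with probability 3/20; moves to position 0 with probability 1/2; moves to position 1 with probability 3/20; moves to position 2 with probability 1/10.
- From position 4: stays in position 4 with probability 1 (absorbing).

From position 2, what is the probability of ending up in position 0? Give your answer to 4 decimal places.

0.7150

Let h(s) be the probability of absorption at position 0 starting from transient state s. Then h(position 0) = 1 and h(position 4) = 0. By first-step analysis:
h(position 1) = 0.4·1 + 0.05·h(position 1) + 0.2·h(position 2) + 0.15·h(position 3) + 0.2·0
h(position 2) = 0.25·1 + 0.2·h(position 1) + 0.3·h(position 2) + 0.15·h(position 3) + 0.1·0
h(position 3) = 0.5·1 + 0.15·h(position 1) + 0.1·h(position 2) + 0.1·h(position 3) + 0.15·0
Solving: h(position 1) = 0.6900, h(position 2) = 0.7150, h(position 3) = 0.7500.
Starting from position 2, the probability is 0.7150.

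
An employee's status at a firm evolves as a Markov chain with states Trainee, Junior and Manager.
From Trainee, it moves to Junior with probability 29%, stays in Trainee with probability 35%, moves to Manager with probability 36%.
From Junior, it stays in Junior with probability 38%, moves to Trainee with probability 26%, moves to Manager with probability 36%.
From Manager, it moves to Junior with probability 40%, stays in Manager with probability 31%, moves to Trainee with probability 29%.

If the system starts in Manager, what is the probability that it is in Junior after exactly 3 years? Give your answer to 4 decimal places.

0.3603

Propagate the distribution vector 3 years from Manager.
After 0 years: (0.0000, 0.0000, 1.0000)
After 1 year: (0.2900, 0.4000, 0.3100)
After 2 years: (0.2954, 0.3601, 0.3445)
After 3 years: (0.2969, 0.3603, 0.3428)
P(in Junior after 3 years) = 0.3603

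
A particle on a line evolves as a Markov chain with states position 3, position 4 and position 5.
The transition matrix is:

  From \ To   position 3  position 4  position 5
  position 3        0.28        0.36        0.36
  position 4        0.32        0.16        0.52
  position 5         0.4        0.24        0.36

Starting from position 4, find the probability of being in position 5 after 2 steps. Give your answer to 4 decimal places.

Sum over the intermediate state after 1 step:
P = P(position 4→position 3)·P(position 3→position 5) + P(position 4→position 4)·P(position 4→position 5) + P(position 4→position 5)·P(position 5→position 5)
  = 0.32×0.36 + 0.16×0.52 + 0.52×0.36
  = 0.1152 + 0.0832 + 0.1872 = 0.3856

0.3856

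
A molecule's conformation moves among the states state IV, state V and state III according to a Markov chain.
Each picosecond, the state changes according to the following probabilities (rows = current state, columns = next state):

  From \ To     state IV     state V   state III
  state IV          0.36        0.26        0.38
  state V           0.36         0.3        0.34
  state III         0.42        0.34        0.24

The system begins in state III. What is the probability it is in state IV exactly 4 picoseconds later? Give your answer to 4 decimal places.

Propagate the distribution vector 4 picoseconds from state III.
After 0 picoseconds: (0.0000, 0.0000, 1.0000)
After 1 picosecond: (0.4200, 0.3400, 0.2400)
After 2 picoseconds: (0.3744, 0.2928, 0.3328)
After 3 picoseconds: (0.3800, 0.2983, 0.3217)
After 4 picoseconds: (0.3793, 0.2977, 0.3230)
P(in state IV after 4 picoseconds) = 0.3793

0.3793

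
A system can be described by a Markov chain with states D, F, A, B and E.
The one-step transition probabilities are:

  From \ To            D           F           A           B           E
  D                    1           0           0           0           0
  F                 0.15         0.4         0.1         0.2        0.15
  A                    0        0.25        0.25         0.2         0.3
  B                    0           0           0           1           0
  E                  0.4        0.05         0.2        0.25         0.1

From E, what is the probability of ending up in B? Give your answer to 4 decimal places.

0.4482

Let h(s) be the probability of absorption at B starting from transient state s. Then h(B) = 1 and h(D) = 0. By first-step analysis:
h(F) = 0.15·0 + 0.4·h(F) + 0.1·h(A) + 0.2·1 + 0.15·h(E)
h(A) = 0.25·h(F) + 0.25·h(A) + 0.2·1 + 0.3·h(E)
h(E) = 0.4·0 + 0.05·h(F) + 0.2·h(A) + 0.25·1 + 0.1·h(E)
Solving: h(F) = 0.5503, h(A) = 0.6294, h(E) = 0.4482.
Starting from E, the probability is 0.4482.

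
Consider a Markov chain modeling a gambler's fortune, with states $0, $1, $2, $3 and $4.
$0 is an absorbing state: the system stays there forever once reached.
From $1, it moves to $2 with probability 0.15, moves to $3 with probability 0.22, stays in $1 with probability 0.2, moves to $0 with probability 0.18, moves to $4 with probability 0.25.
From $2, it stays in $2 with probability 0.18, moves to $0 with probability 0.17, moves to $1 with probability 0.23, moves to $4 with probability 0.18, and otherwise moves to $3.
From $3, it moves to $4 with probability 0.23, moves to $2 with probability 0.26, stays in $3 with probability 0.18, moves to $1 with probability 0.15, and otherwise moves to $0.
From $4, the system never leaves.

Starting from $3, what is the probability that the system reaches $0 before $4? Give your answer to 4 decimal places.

0.4442

Let h(s) be the probability of absorption at $0 starting from transient state s. Then h($0) = 1 and h($4) = 0. By first-step analysis:
h($1) = 0.18·1 + 0.2·h($1) + 0.15·h($2) + 0.22·h($3) + 0.25·0
h($2) = 0.17·1 + 0.23·h($1) + 0.18·h($2) + 0.24·h($3) + 0.18·0
h($3) = 0.18·1 + 0.15·h($1) + 0.26·h($2) + 0.18·h($3) + 0.23·0
Solving: h($1) = 0.4332, h($2) = 0.4588, h($3) = 0.4442.
Starting from $3, the probability is 0.4442.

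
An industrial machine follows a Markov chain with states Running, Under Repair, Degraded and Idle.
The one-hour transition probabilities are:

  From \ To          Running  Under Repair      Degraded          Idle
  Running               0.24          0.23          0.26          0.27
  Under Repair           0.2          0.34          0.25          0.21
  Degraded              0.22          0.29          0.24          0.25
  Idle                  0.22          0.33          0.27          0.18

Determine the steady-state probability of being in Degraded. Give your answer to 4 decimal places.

0.2542

Let the stationary distribution be π with π = πP and π_1 + π_2 + π_3 + π_4 = 1.
π_1 = 0.24·π_1 + 0.2·π_2 + 0.22·π_3 + 0.22·π_4
π_2 = 0.23·π_1 + 0.34·π_2 + 0.29·π_3 + 0.33·π_4
π_3 = 0.26·π_1 + 0.25·π_2 + 0.24·π_3 + 0.27·π_4
Solving with the normalization constraint gives π = (0.2183, 0.3010, 0.2542, 0.2265).
So the stationary probability of Degraded is 0.2542.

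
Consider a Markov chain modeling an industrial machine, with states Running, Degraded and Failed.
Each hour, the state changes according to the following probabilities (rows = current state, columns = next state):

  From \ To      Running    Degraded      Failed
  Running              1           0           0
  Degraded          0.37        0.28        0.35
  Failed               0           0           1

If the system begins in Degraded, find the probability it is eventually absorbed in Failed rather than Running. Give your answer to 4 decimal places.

Let h(s) be the probability of absorption at Failed starting from transient state s. Then h(Failed) = 1 and h(Running) = 0. By first-step analysis:
h(Degraded) = 0.37·0 + 0.28·h(Degraded) + 0.35·1
Solving: h(Degraded) = 0.4861.
Starting from Degraded, the probability is 0.4861.

0.4861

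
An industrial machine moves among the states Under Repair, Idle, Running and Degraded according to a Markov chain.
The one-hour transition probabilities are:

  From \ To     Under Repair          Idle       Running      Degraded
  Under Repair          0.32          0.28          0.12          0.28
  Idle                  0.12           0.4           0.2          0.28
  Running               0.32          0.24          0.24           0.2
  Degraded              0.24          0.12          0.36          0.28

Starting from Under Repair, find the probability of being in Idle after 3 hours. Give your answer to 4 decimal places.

0.2595

Propagate the distribution vector 3 hours from Under Repair.
After 0 hours: (1.0000, 0.0000, 0.0000, 0.0000)
After 1 hour: (0.3200, 0.2800, 0.1200, 0.2800)
After 2 hours: (0.2416, 0.2640, 0.2240, 0.2704)
After 3 hours: (0.2456, 0.2595, 0.2329, 0.2621)
P(in Idle after 3 hours) = 0.2595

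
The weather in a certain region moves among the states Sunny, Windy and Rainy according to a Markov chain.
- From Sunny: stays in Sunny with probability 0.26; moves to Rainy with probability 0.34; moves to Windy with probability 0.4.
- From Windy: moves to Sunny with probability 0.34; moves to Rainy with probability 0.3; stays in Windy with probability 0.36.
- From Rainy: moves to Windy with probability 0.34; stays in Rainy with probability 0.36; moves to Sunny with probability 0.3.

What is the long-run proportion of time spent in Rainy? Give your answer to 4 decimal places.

0.3320

Let the stationary distribution be π with π = πP and π_1 + π_2 + π_3 = 1.
π_1 = 0.26·π_1 + 0.34·π_2 + 0.3·π_3
π_2 = 0.4·π_1 + 0.36·π_2 + 0.34·π_3
Solving with the normalization constraint gives π = (0.3025, 0.3655, 0.3320).
So the stationary probability of Rainy is 0.3320.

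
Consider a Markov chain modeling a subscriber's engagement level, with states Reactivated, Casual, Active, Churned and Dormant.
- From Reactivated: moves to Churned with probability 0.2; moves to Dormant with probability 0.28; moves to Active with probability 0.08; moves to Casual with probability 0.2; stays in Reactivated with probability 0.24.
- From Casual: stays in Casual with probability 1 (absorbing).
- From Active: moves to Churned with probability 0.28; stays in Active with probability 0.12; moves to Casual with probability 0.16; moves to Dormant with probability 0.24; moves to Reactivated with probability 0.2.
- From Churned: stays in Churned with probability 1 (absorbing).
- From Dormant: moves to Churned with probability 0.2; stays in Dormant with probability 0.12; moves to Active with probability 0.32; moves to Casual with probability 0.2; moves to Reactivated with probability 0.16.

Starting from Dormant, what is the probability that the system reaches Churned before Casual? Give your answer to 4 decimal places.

Let h(s) be the probability of absorption at Churned starting from transient state s. Then h(Churned) = 1 and h(Casual) = 0. By first-step analysis:
h(Reactivated) = 0.24·h(Reactivated) + 0.2·0 + 0.08·h(Active) + 0.2·1 + 0.28·h(Dormant)
h(Active) = 0.2·h(Reactivated) + 0.16·0 + 0.12·h(Active) + 0.28·1 + 0.24·h(Dormant)
h(Dormant) = 0.16·h(Reactivated) + 0.2·0 + 0.32·h(Active) + 0.2·1 + 0.12·h(Dormant)
Solving: h(Reactivated) = 0.5211, h(Active) = 0.5822, h(Dormant) = 0.5337.
Starting from Dormant, the probability is 0.5337.

0.5337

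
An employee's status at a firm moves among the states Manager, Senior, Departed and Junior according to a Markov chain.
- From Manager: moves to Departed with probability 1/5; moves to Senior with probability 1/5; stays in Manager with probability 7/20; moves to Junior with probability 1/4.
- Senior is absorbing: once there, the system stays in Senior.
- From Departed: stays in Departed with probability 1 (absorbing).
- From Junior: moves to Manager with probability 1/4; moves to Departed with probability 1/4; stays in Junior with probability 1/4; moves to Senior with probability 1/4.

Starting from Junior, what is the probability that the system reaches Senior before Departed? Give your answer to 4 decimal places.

0.5000

Let h(s) be the probability of absorption at Senior starting from transient state s. Then h(Senior) = 1 and h(Departed) = 0. By first-step analysis:
h(Manager) = 0.35·h(Manager) + 0.2·1 + 0.2·0 + 0.25·h(Junior)
h(Junior) = 0.25·h(Manager) + 0.25·1 + 0.25·0 + 0.25·h(Junior)
Solving: h(Manager) = 0.5000, h(Junior) = 0.5000.
Starting from Junior, the probability is 0.5000.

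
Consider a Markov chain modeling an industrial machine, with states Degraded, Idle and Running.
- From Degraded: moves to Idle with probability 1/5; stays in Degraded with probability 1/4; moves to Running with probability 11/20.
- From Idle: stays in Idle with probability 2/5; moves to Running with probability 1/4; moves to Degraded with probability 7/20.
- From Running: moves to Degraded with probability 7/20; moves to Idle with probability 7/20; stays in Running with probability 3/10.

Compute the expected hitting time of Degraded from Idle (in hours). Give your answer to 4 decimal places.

2.8571

Let t(s) be the expected number of hours to first reach Degraded from state s, with t(Degraded) = 0. Conditioning on the first hour:
t(Idle) = 1 + 0.4·t(Idle) + 0.25·t(Running)
t(Running) = 1 + 0.35·t(Idle) + 0.3·t(Running)
Solving: t(Idle) = 2.8571, t(Running) = 2.8571.
Expected hours from Idle to Degraded: 2.8571.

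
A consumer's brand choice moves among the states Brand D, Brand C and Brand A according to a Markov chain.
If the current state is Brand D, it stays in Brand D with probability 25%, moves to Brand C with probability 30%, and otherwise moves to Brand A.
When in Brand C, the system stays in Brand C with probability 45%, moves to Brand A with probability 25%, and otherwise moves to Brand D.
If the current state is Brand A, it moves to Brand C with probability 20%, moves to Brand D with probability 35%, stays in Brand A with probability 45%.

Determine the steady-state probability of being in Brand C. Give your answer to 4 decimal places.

Let the stationary distribution be π with π = πP and π_1 + π_2 + π_3 = 1.
π_1 = 0.25·π_1 + 0.3·π_2 + 0.35·π_3
π_2 = 0.3·π_1 + 0.45·π_2 + 0.2·π_3
Solving with the normalization constraint gives π = (0.3042, 0.3072, 0.3886).
So the stationary probability of Brand C is 0.3072.

0.3072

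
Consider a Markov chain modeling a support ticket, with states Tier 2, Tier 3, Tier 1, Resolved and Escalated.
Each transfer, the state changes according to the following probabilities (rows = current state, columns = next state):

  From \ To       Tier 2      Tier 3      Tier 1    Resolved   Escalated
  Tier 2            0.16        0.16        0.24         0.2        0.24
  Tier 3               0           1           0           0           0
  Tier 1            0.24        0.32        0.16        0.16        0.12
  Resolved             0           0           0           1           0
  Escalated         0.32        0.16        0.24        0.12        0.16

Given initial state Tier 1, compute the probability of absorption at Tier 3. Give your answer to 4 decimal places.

Let h(s) be the probability of absorption at Tier 3 starting from transient state s. Then h(Tier 3) = 1 and h(Resolved) = 0. By first-step analysis:
h(Tier 2) = 0.16·h(Tier 2) + 0.16·1 + 0.24·h(Tier 1) + 0.2·0 + 0.24·h(Escalated)
h(Tier 1) = 0.24·h(Tier 2) + 0.32·1 + 0.16·h(Tier 1) + 0.16·0 + 0.12·h(Escalated)
h(Escalated) = 0.32·h(Tier 2) + 0.16·1 + 0.24·h(Tier 1) + 0.12·0 + 0.16·h(Escalated)
Solving: h(Tier 2) = 0.5273, h(Tier 1) = 0.6125, h(Escalated) = 0.5664.
Starting from Tier 1, the probability is 0.6125.

0.6125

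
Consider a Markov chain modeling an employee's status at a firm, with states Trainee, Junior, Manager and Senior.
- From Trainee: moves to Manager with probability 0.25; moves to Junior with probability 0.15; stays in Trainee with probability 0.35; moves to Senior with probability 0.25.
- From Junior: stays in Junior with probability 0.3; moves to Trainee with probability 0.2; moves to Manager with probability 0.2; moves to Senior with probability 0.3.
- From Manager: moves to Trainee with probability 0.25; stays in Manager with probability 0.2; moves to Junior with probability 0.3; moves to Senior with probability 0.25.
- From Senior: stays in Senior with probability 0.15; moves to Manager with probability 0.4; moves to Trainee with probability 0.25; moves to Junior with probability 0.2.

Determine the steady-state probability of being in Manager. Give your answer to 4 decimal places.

Let the stationary distribution be π with π = πP and π_1 + π_2 + π_3 + π_4 = 1.
π_1 = 0.35·π_1 + 0.2·π_2 + 0.25·π_3 + 0.25·π_4
π_2 = 0.15·π_1 + 0.3·π_2 + 0.3·π_3 + 0.2·π_4
π_3 = 0.25·π_1 + 0.2·π_2 + 0.2·π_3 + 0.4·π_4
Solving with the normalization constraint gives π = (0.2646, 0.2365, 0.2608, 0.2380).
So the stationary probability of Manager is 0.2608.

0.2608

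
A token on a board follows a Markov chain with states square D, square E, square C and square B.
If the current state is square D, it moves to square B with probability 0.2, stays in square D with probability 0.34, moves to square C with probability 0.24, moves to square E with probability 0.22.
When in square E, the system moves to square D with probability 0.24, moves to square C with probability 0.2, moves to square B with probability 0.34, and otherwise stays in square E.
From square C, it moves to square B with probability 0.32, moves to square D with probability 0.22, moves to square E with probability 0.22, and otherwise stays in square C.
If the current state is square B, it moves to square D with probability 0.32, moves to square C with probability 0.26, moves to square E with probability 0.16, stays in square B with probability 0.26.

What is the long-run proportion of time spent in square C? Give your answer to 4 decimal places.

Let the stationary distribution be π with π = πP and π_1 + π_2 + π_3 + π_4 = 1.
π_1 = 0.34·π_1 + 0.24·π_2 + 0.22·π_3 + 0.32·π_4
π_2 = 0.22·π_1 + 0.22·π_2 + 0.22·π_3 + 0.16·π_4
π_3 = 0.24·π_1 + 0.2·π_2 + 0.24·π_3 + 0.26·π_4
Solving with the normalization constraint gives π = (0.2857, 0.2036, 0.2373, 0.2734).
So the stationary probability of square C is 0.2373.

0.2373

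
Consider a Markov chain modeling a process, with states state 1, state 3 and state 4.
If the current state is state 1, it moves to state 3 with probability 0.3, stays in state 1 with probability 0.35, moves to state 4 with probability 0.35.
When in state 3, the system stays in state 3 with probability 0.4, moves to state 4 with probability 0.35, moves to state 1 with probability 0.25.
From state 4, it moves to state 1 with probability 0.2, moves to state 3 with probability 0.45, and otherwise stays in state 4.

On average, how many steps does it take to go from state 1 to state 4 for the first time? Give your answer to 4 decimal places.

Let t(s) be the expected number of steps to first reach state 4 from state s, with t(state 4) = 0. Conditioning on the first step:
t(state 1) = 1 + 0.35·t(state 1) + 0.3·t(state 3)
t(state 3) = 1 + 0.25·t(state 1) + 0.4·t(state 3)
Solving: t(state 1) = 2.8571, t(state 3) = 2.8571.
Expected steps from state 1 to state 4: 2.8571.

2.8571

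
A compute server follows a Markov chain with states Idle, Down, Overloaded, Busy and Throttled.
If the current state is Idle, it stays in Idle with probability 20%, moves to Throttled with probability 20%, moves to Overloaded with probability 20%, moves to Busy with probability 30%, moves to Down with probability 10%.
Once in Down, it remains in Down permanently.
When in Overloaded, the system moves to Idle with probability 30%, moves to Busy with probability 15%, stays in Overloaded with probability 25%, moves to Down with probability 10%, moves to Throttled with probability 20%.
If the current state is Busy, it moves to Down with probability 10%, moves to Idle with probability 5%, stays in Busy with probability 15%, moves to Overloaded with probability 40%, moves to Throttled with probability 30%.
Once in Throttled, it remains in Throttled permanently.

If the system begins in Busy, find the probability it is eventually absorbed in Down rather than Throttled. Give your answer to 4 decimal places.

Let h(s) be the probability of absorption at Down starting from transient state s. Then h(Down) = 1 and h(Throttled) = 0. By first-step analysis:
h(Idle) = 0.2·h(Idle) + 0.1·1 + 0.2·h(Overloaded) + 0.3·h(Busy) + 0.2·0
h(Overloaded) = 0.3·h(Idle) + 0.1·1 + 0.25·h(Overloaded) + 0.15·h(Busy) + 0.2·0
h(Busy) = 0.05·h(Idle) + 0.1·1 + 0.4·h(Overloaded) + 0.15·h(Busy) + 0.3·0
Solving: h(Idle) = 0.3099, h(Overloaded) = 0.3140, h(Busy) = 0.2836.
Starting from Busy, the probability is 0.2836.

0.2836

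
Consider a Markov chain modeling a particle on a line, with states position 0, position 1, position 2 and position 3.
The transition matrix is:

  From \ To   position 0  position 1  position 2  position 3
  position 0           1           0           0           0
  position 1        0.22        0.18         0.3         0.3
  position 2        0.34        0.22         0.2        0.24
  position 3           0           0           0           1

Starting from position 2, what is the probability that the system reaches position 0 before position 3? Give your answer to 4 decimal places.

0.5546

Let h(s) be the probability of absorption at position 0 starting from transient state s. Then h(position 0) = 1 and h(position 3) = 0. By first-step analysis:
h(position 1) = 0.22·1 + 0.18·h(position 1) + 0.3·h(position 2) + 0.3·0
h(position 2) = 0.34·1 + 0.22·h(position 1) + 0.2·h(position 2) + 0.24·0
Solving: h(position 1) = 0.4712, h(position 2) = 0.5546.
Starting from position 2, the probability is 0.5546.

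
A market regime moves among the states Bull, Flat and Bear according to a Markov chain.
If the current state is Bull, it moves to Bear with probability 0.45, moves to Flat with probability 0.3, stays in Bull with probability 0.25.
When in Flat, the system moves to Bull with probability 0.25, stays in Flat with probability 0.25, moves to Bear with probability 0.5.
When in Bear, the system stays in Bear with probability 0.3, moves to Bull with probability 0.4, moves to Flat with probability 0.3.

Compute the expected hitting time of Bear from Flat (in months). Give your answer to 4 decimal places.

2.0513

Let t(s) be the expected number of months to first reach Bear from state s, with t(Bear) = 0. Conditioning on the first month:
t(Bull) = 1 + 0.25·t(Bull) + 0.3·t(Flat)
t(Flat) = 1 + 0.25·t(Bull) + 0.25·t(Flat)
Solving: t(Bull) = 2.1538, t(Flat) = 2.0513.
Expected months from Flat to Bear: 2.0513.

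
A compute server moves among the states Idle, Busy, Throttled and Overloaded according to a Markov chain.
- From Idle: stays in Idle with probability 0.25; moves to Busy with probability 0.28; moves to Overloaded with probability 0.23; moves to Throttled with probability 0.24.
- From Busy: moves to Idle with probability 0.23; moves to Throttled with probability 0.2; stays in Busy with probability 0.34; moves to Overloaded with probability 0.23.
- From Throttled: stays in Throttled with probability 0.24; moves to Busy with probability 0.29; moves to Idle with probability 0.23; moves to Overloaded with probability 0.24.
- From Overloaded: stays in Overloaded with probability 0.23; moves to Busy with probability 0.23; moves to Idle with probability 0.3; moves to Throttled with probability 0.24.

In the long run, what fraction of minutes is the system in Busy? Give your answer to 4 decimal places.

Let the stationary distribution be π with π = πP and π_1 + π_2 + π_3 + π_4 = 1.
π_1 = 0.25·π_1 + 0.23·π_2 + 0.23·π_3 + 0.3·π_4
π_2 = 0.28·π_1 + 0.34·π_2 + 0.29·π_3 + 0.23·π_4
π_3 = 0.24·π_1 + 0.2·π_2 + 0.24·π_3 + 0.24·π_4
Solving with the normalization constraint gives π = (0.2513, 0.2879, 0.2285, 0.2323).
So the stationary probability of Busy is 0.2879.

0.2879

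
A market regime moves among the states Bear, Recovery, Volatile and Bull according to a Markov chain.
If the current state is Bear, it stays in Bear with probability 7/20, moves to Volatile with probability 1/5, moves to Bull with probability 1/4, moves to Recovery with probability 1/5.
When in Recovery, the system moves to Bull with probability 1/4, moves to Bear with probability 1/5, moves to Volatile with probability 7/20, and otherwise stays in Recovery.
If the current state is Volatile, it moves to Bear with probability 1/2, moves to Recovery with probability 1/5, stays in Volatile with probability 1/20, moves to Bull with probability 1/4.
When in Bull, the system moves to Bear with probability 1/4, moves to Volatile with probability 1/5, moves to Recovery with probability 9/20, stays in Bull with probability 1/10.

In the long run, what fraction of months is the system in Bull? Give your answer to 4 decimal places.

Let the stationary distribution be π with π = πP and π_1 + π_2 + π_3 + π_4 = 1.
π_1 = 0.35·π_1 + 0.2·π_2 + 0.5·π_3 + 0.25·π_4
π_2 = 0.2·π_1 + 0.2·π_2 + 0.2·π_3 + 0.45·π_4
π_3 = 0.2·π_1 + 0.35·π_2 + 0.05·π_3 + 0.2·π_4
Solving with the normalization constraint gives π = (0.3212, 0.2543, 0.2071, 0.2174).
So the stationary probability of Bull is 0.2174.

0.2174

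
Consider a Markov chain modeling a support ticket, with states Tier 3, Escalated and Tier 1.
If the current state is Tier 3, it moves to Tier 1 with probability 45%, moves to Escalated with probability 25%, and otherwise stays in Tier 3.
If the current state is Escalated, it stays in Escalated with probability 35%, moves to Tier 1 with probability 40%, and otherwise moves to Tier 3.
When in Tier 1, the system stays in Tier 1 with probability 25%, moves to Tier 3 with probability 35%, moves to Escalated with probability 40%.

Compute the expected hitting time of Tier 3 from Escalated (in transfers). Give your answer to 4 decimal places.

3.5115

Let t(s) be the expected number of transfers to first reach Tier 3 from state s, with t(Tier 3) = 0. Conditioning on the first transfer:
t(Escalated) = 1 + 0.35·t(Escalated) + 0.4·t(Tier 1)
t(Tier 1) = 1 + 0.4·t(Escalated) + 0.25·t(Tier 1)
Solving: t(Escalated) = 3.5115, t(Tier 1) = 3.2061.
Expected transfers from Escalated to Tier 3: 3.5115.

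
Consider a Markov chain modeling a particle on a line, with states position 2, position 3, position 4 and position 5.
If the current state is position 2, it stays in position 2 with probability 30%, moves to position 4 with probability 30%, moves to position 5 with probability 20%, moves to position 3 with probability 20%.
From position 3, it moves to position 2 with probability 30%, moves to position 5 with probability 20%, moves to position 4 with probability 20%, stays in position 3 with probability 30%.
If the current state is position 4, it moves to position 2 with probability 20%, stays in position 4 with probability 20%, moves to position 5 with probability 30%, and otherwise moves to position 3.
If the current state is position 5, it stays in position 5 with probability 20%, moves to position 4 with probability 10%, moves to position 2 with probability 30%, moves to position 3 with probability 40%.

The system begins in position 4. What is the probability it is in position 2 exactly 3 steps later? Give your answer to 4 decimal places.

0.2810

Propagate the distribution vector 3 steps from position 4.
After 0 steps: (0.0000, 0.0000, 1.0000, 0.0000)
After 1 step: (0.2000, 0.3000, 0.2000, 0.3000)
After 2 steps: (0.2800, 0.3100, 0.1900, 0.2200)
After 3 steps: (0.2810, 0.2940, 0.2060, 0.2190)
P(in position 2 after 3 steps) = 0.2810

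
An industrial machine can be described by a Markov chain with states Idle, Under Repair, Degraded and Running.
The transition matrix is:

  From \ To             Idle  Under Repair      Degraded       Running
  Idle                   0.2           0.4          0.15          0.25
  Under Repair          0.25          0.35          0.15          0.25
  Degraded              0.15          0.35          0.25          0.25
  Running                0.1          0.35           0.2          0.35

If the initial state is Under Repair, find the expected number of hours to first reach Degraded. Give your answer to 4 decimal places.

Let t(s) be the expected number of hours to first reach Degraded from state s, with t(Degraded) = 0. Conditioning on the first hour:
t(Idle) = 1 + 0.2·t(Idle) + 0.4·t(Under Repair) + 0.25·t(Running)
t(Under Repair) = 1 + 0.25·t(Idle) + 0.35·t(Under Repair) + 0.25·t(Running)
t(Running) = 1 + 0.1·t(Idle) + 0.35·t(Under Repair) + 0.35·t(Running)
Solving: t(Idle) = 6.1017, t(Under Repair) = 6.1017, t(Running) = 5.7627.
Expected hours from Under Repair to Degraded: 6.1017.

6.1017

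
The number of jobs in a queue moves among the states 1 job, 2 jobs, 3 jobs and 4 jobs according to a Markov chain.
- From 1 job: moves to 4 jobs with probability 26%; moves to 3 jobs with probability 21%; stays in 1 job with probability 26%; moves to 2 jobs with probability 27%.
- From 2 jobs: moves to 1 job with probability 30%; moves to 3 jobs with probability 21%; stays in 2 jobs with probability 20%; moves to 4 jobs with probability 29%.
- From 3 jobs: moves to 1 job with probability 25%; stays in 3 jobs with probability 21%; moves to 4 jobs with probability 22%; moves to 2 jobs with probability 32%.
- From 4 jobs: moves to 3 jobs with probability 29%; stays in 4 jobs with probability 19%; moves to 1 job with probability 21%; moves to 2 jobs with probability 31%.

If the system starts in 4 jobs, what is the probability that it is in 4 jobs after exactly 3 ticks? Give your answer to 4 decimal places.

0.2420

Propagate the distribution vector 3 ticks from 4 jobs.
After 0 ticks: (0.0000, 0.0000, 0.0000, 1.0000)
After 1 tick: (0.2100, 0.3100, 0.2900, 0.1900)
After 2 ticks: (0.2600, 0.2704, 0.2252, 0.2444)
After 3 ticks: (0.2563, 0.2721, 0.2296, 0.2420)
P(in 4 jobs after 3 ticks) = 0.2420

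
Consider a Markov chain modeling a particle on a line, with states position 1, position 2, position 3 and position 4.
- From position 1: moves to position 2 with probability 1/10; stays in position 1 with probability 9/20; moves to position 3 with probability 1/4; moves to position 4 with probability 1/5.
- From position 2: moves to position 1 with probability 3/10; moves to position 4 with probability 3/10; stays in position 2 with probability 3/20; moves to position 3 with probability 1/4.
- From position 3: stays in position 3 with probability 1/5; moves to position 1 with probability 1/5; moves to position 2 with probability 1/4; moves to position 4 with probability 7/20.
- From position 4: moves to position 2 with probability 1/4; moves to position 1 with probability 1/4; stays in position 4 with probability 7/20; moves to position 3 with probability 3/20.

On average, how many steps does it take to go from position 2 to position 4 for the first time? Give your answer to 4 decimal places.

3.5789

Let t(s) be the expected number of steps to first reach position 4 from state s, with t(position 4) = 0. Conditioning on the first step:
t(position 1) = 1 + 0.45·t(position 1) + 0.1·t(position 2) + 0.25·t(position 3)
t(position 2) = 1 + 0.3·t(position 1) + 0.15·t(position 2) + 0.25·t(position 3)
t(position 3) = 1 + 0.2·t(position 1) + 0.25·t(position 2) + 0.2·t(position 3)
Solving: t(position 1) = 4.0000, t(position 2) = 3.5789, t(position 3) = 3.3684.
Expected steps from position 2 to position 4: 3.5789.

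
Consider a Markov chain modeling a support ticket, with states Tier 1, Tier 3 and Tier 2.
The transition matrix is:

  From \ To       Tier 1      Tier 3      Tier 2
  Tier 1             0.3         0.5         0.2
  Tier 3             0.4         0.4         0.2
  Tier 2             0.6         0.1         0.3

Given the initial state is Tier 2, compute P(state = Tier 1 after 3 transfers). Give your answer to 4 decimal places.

0.4060

Propagate the distribution vector 3 transfers from Tier 2.
After 0 transfers: (0.0000, 0.0000, 1.0000)
After 1 transfer: (0.6000, 0.1000, 0.3000)
After 2 transfers: (0.4000, 0.3700, 0.2300)
After 3 transfers: (0.4060, 0.3710, 0.2230)
P(in Tier 1 after 3 transfers) = 0.4060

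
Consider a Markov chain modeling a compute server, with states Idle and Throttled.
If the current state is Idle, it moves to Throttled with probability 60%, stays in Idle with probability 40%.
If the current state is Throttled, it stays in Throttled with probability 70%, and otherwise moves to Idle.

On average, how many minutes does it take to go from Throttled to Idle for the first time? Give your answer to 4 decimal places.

Let t(s) be the expected number of minutes to first reach Idle from state s, with t(Idle) = 0. Conditioning on the first minute:
t(Throttled) = 1 + 0.7·t(Throttled)
Solving: t(Throttled) = 3.3333.
Expected minutes from Throttled to Idle: 3.3333.

3.3333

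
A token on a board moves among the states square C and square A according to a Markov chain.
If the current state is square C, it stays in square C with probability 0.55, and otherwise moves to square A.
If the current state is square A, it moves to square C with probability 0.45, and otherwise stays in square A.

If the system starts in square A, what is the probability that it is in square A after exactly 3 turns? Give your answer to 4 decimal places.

0.5005

Propagate the distribution vector 3 turns from square A.
After 0 turns: (0.0000, 1.0000)
After 1 turn: (0.4500, 0.5500)
After 2 turns: (0.4950, 0.5050)
After 3 turns: (0.4995, 0.5005)
P(in square A after 3 turns) = 0.5005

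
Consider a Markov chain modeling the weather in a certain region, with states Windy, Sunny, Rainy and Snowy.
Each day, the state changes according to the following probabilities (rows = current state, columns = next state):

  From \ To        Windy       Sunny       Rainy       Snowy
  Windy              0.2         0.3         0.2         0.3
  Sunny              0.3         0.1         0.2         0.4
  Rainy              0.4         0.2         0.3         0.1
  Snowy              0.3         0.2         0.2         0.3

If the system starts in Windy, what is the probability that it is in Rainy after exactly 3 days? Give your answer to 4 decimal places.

0.2220

Propagate the distribution vector 3 days from Windy.
After 0 days: (1.0000, 0.0000, 0.0000, 0.0000)
After 1 day: (0.2000, 0.3000, 0.2000, 0.3000)
After 2 days: (0.3000, 0.1900, 0.2200, 0.2900)
After 3 days: (0.2920, 0.2110, 0.2220, 0.2750)
P(in Rainy after 3 days) = 0.2220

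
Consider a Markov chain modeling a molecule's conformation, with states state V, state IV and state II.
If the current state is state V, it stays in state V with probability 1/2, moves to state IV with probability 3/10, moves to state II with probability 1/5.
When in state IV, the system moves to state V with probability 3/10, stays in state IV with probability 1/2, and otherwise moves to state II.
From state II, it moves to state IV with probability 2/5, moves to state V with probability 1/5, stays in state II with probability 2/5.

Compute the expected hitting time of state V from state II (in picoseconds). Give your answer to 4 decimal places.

Let t(s) be the expected number of picoseconds to first reach state V from state s, with t(state V) = 0. Conditioning on the first picosecond:
t(state IV) = 1 + 0.5·t(state IV) + 0.2·t(state II)
t(state II) = 1 + 0.4·t(state IV) + 0.4·t(state II)
Solving: t(state IV) = 3.6364, t(state II) = 4.0909.
Expected picoseconds from state II to state V: 4.0909.

4.0909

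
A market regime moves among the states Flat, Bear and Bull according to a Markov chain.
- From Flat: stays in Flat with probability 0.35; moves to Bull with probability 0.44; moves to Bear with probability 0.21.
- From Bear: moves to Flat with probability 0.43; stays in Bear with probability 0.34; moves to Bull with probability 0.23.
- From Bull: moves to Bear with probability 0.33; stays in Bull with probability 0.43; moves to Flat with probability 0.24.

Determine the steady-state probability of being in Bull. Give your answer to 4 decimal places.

0.3747

Let the stationary distribution be π with π = πP and π_1 + π_2 + π_3 = 1.
π_1 = 0.35·π_1 + 0.43·π_2 + 0.24·π_3
π_2 = 0.21·π_1 + 0.34·π_2 + 0.33·π_3
Solving with the normalization constraint gives π = (0.3322, 0.2931, 0.3747).
So the stationary probability of Bull is 0.3747.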